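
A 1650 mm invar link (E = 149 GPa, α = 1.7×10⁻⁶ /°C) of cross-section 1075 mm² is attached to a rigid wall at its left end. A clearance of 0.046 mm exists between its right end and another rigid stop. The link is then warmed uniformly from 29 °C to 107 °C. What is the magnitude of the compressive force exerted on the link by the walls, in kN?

P ≈ 16.8 kN

Unrestrained expansion: δ_free = αΔT L = 1.7×10⁻⁶ × 78 × 1650 = 0.2188 mm.
After closing the 0.046 mm clearance, 0.2188 − 0.046 = 0.1728 mm of expansion remains to be suppressed by the wall.
So σ = E(δ_free − g)/L = 149×10³ × 0.1728/1650 = 15.6 MPa.
Force on the wall = σA = 15.6 × 1075 mm² = 16.77 kN.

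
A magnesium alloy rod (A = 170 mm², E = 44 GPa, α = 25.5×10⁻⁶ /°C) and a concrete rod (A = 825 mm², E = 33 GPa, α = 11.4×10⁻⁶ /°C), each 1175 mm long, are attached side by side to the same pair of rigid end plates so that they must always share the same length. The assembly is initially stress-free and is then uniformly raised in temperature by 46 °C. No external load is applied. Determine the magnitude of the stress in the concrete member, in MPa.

The magnesium alloy has the larger α, so on heating it would change length more than the concrete if both were free. The rigid plates force a common final length, so the magnesium alloy is put into compression and the concrete into tension, with equal and opposite forces P (no external load).
Compatibility of the two members (thermal + elastic change equal): (α₁ − α₂)ΔT = P·[1/(A₁E₁) + 1/(A₂E₂)].
|α₁ − α₂|·ΔT = 14.1×10⁻⁶ × 46 = 0.0006486.
1/(A₁E₁) + 1/(A₂E₂) = 1/(170×44×10³) + 1/(825×33×10³) = 1.704×10⁻⁷ N⁻¹.
P = 0.0006486 / 1.704×10⁻⁷ = 3806 N = 3.806 kN.
σ_{concrete} = P/A₂ = 3806/825 = 4.613 MPa, tensile.

σ ≈ 4.61 MPa (tensile)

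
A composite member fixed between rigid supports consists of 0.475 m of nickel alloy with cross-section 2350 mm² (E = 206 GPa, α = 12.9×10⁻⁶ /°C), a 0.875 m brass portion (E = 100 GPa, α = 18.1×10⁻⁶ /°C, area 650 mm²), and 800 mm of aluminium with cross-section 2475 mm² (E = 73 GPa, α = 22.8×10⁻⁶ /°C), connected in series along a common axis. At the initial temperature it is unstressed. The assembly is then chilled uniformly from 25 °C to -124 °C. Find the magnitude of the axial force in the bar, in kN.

Free thermal contraction of the whole bar: Σ αᵢΔT Lᵢ = 12.9×10⁻⁶×149×475 + 18.1×10⁻⁶×149×875 + 22.8×10⁻⁶×149×800 = 5.991 mm.
Since the ends are fixed, an axial force P builds up, equal in every segment, with P · Σ Lᵢ/(AᵢEᵢ) = δ_free.
The series flexibility is Σ Lᵢ/(AᵢEᵢ) = 475/(2350×206×10³) + 875/(650×100×10³) + 800/(2475×73×10³) = 1.887×10⁻⁵ mm/N.
Hence P = δ_free / Σ(L/AE) = 5.991/1.887×10⁻⁵ = 317.5 kN (tensile).

P ≈ 317 kN (tensile)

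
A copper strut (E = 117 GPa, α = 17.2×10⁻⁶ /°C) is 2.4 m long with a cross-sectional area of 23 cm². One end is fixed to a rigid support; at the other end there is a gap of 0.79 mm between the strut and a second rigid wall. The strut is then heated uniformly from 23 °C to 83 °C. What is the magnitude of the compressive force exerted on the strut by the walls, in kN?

Free thermal elongation = αΔT L = 17.2×10⁻⁶ × 60 × 2400 = 2.477 mm.
After closing the 0.79 mm clearance, 2.477 − 0.79 = 1.687 mm of expansion remains to be suppressed by the wall.
Compatibility: PL/(AE) = 1.687 mm, so σ = P/A = E × (1.687/2400) = 82.23 MPa.
P = σA = 82.23 × 2300 = 189.1 kN.

P ≈ 189 kN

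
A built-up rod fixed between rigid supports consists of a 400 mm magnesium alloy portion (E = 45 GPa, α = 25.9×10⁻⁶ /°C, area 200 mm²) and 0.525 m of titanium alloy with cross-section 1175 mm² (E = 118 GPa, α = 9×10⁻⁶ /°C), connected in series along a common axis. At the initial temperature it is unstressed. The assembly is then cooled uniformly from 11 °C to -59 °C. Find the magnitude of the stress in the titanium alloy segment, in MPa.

σ ≈ 18.6 MPa (tensile)

Free thermal contraction of the whole bar: Σ αᵢΔT Lᵢ = 25.9×10⁻⁶×70×400 + 9×10⁻⁶×70×525 = 1.056 mm.
Since the ends are fixed, an axial force P builds up, equal in every segment, with P · Σ Lᵢ/(AᵢEᵢ) = δ_free.
Σ Lᵢ/(AᵢEᵢ) = 400/(200×45×10³) + 525/(1175×118×10³) = 4.823×10⁻⁵ mm/N.
So P = 1.056 / 4.823×10⁻⁵ = 21.89 kN, tensile.
σ_{titanium alloy} = P / A = 21890 / 1175 = 18.63 MPa.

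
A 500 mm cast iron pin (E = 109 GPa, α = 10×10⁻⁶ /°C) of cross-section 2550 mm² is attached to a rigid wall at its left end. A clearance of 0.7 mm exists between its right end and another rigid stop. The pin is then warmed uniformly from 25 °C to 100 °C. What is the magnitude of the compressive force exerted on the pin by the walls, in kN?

P ≈ 0 kN

Unrestrained expansion: δ_free = αΔT L = 10×10⁻⁶ × 75 × 500 = 0.375 mm.
This is smaller than the 0.7 mm clearance, so the pin expands freely without reaching the stop — the stress is zero.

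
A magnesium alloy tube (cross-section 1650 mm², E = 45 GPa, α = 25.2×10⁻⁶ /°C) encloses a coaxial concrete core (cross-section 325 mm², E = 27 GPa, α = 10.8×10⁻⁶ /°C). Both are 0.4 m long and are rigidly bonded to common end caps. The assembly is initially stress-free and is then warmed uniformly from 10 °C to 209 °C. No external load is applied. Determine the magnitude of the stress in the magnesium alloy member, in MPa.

σ ≈ 13.6 MPa (compressive)

Equilibrium of a rigid end plate with no external load gives equal and opposite internal forces ±P in the two members. Since α_{magnesium alloy} > α_{concrete}, heating drives the magnesium alloy into compression and the concrete into tension.
Setting the final lengths equal and cancelling L: (α₁ − α₂)ΔT = P/(A₁E₁) + P/(A₂E₂).
|α₁ − α₂|·ΔT = 14.4×10⁻⁶ × 199 = 0.002866.
1/(A₁E₁) + 1/(A₂E₂) = 1/(1650×45×10³) + 1/(325×27×10³) = 1.274×10⁻⁷ N⁻¹.
P = 0.002866 / 1.274×10⁻⁷ = 22490 N = 22.49 kN.
σ_{magnesium alloy} = P/A₁ = 22490/1650 = 13.63 MPa, compressive.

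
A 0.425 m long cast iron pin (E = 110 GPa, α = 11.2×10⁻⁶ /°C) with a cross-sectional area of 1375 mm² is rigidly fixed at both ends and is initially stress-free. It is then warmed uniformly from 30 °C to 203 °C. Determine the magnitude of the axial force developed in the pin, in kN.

P ≈ 293 kN (compressive)

The ends cannot move, so σ = EαΔT = 110×10³ × 11.2×10⁻⁶ × 173 = 213.1 MPa.
P = AEαΔT = 1375 × 110×10³ × 11.2×10⁻⁶ × 173 = 293.1 kN (compressive).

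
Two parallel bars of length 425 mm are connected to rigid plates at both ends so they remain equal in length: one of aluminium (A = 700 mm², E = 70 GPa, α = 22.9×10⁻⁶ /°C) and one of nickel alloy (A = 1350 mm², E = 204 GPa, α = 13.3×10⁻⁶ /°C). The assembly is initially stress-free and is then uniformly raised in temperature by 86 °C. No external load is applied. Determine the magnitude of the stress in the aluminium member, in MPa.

Equilibrium of a rigid end plate with no external load gives equal and opposite internal forces ±P in the two members. Since α_{aluminium} > α_{nickel alloy}, heating drives the aluminium into compression and the nickel alloy into tension.
Setting the final lengths equal and cancelling L: (α₁ − α₂)ΔT = P/(A₁E₁) + P/(A₂E₂).
|α₁ − α₂|·ΔT = 9.6×10⁻⁶ × 86 = 0.0008256.
1/(A₁E₁) + 1/(A₂E₂) = 1/(700×70×10³) + 1/(1350×204×10³) = 2.404×10⁻⁸ N⁻¹.
P = 0.0008256 / 2.404×10⁻⁸ = 34340 N = 34.34 kN.
σ_{aluminium} = P/A₁ = 34340/700 = 49.06 MPa, compressive.

σ ≈ 49.1 MPa (compressive)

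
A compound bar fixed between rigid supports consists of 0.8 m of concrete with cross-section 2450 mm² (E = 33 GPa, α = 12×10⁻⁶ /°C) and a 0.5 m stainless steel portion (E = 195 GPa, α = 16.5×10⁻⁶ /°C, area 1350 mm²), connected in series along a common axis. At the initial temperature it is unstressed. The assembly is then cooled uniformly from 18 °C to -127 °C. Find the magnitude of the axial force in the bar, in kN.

P ≈ 219 kN (tensile)

With the walls removed the bar would change length by δ_free = Σ αᵢΔT Lᵢ = 12×10⁻⁶×145×800 + 16.5×10⁻⁶×145×500 = 2.588 mm.
The walls prevent any net length change, so an axial force P (same in every segment) develops. Compatibility: P · Σ Lᵢ/(AᵢEᵢ) = δ_free.
Σ Lᵢ/(AᵢEᵢ) = 800/(2450×33×10³) + 500/(1350×195×10³) = 1.179×10⁻⁵ mm/N.
So P = 2.588 / 1.179×10⁻⁵ = 219.5 kN, tensile.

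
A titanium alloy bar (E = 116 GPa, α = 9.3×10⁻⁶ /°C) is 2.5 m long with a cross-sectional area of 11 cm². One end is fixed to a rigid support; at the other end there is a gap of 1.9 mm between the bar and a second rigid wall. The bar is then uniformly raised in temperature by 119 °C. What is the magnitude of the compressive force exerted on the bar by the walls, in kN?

P ≈ 44.2 kN

Unrestrained expansion: δ_free = αΔT L = 9.3×10⁻⁶ × 119 × 2500 = 2.767 mm.
After closing the 1.9 mm clearance, 2.767 − 1.9 = 0.8668 mm of expansion remains to be suppressed by the wall.
That suppressed elongation corresponds to σ = E·Δ/L = 116×10³ × 0.8668/2500 = 40.22 MPa.
Force on the wall = σA = 40.22 × 1100 mm² = 44.24 kN.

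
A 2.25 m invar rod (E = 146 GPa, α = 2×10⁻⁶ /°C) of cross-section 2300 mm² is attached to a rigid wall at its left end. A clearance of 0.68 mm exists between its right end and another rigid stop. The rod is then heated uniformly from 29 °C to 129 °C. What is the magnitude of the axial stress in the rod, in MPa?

Free thermal elongation = αΔT L = 2×10⁻⁶ × 100 × 2250 = 0.45 mm.
This is smaller than the 0.68 mm clearance, so the rod expands freely without reaching the stop — the stress is zero.

σ ≈ 0 MPa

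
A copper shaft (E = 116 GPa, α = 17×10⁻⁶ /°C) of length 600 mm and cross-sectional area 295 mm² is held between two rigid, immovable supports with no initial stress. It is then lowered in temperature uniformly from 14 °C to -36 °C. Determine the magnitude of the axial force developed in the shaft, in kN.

With zero net strain, σ = E·αΔT = 116 GPa × 17×10⁻⁶ × 50 = 98.6 MPa.
Then P = σA = 98.6 × 295 mm² = 29.09 kN, tensile.

P ≈ 29.1 kN (tensile)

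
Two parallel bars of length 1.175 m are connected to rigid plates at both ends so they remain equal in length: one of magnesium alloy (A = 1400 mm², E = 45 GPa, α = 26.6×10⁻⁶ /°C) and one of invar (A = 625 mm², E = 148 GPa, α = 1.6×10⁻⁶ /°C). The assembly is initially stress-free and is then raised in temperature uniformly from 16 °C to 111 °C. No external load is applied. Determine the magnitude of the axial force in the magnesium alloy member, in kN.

The magnesium alloy has the larger α, so on heating it would change length more than the invar if both were free. The rigid plates force a common final length, so the magnesium alloy is put into compression and the invar into tension, with equal and opposite forces P (no external load).
Equating the net (thermal + elastic) strains gives |α₁ − α₂|·ΔT = P·[1/(A₁E₁) + 1/(A₂E₂)].
|α₁ − α₂|·ΔT = 25×10⁻⁶ × 95 = 0.002375.
1/(A₁E₁) + 1/(A₂E₂) = 1/(1400×45×10³) + 1/(625×148×10³) = 2.668×10⁻⁸ N⁻¹.
P = 0.002375 / 2.668×10⁻⁸ = 89010 N = 89.01 kN.

P ≈ 89 kN (compressive in the magnesium alloy)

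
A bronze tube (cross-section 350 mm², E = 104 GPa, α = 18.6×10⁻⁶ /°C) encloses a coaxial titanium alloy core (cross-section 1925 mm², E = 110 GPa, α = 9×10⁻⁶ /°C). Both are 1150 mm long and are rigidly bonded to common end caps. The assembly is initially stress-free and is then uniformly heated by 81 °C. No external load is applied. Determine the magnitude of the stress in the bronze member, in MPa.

σ ≈ 69 MPa (compressive)

Both members must finish at the same length. With the larger α, the bronze tends to over-expand; the plates restrain it, putting the bronze in compression and the titanium alloy in tension. With no external load the two internal forces are equal and opposite, magnitude P.
Equating the net (thermal + elastic) strains gives |α₁ − α₂|·ΔT = P·[1/(A₁E₁) + 1/(A₂E₂)].
|α₁ − α₂|·ΔT = 9.6×10⁻⁶ × 81 = 0.0007776.
1/(A₁E₁) + 1/(A₂E₂) = 1/(350×104×10³) + 1/(1925×110×10³) = 3.22×10⁻⁸ N⁻¹.
P = 0.0007776 / 3.22×10⁻⁸ = 24150 N = 24.15 kN.
σ_{bronze} = P/A₁ = 24150/350 = 69.01 MPa, compressive.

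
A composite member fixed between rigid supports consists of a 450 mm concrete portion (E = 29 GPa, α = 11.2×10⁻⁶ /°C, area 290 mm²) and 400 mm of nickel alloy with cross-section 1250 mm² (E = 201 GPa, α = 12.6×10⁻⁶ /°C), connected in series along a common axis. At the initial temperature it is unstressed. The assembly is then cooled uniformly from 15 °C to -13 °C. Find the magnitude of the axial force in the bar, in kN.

If the supports were absent, the total length change would be Σ αᵢΔT Lᵢ = 11.2×10⁻⁶×28×450 + 12.6×10⁻⁶×28×400 = 0.2822 mm.
The walls prevent any net length change, so an axial force P (same in every segment) develops. Compatibility: P · Σ Lᵢ/(AᵢEᵢ) = δ_free.
The series flexibility is Σ Lᵢ/(AᵢEᵢ) = 450/(290×29×10³) + 400/(1250×201×10³) = 5.51×10⁻⁵ mm/N.
Hence P = δ_free / Σ(L/AE) = 0.2822/5.51×10⁻⁵ = 5.122 kN (tensile).

P ≈ 5.12 kN (tensile)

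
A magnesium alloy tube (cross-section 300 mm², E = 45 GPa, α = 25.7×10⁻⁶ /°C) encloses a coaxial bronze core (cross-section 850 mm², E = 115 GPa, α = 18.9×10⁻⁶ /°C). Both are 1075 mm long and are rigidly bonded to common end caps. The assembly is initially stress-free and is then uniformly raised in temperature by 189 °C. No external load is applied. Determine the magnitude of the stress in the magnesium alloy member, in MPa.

σ ≈ 50.8 MPa (compressive)

Both members must finish at the same length. With the larger α, the magnesium alloy tends to over-expand; the plates restrain it, putting the magnesium alloy in compression and the bronze in tension. With no external load the two internal forces are equal and opposite, magnitude P.
Setting the final lengths equal and cancelling L: (α₁ − α₂)ΔT = P/(A₁E₁) + P/(A₂E₂).
|α₁ − α₂|·ΔT = 6.8×10⁻⁶ × 189 = 0.001285.
1/(A₁E₁) + 1/(A₂E₂) = 1/(300×45×10³) + 1/(850×115×10³) = 8.43×10⁻⁸ N⁻¹.
So P = 0.001285 / 8.43×10⁻⁸ = 15.24 kN.
σ_{magnesium alloy} = P/A₁ = 15240/300 = 50.82 MPa, compressive.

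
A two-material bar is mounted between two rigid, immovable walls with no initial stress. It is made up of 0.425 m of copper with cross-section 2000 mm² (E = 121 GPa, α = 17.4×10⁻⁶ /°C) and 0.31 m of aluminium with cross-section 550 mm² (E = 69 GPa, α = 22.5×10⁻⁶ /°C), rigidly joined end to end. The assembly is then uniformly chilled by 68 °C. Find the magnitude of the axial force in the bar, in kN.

P ≈ 98.5 kN (tensile)

With the walls removed the bar would change length by δ_free = Σ αᵢΔT Lᵢ = 17.4×10⁻⁶×68×425 + 22.5×10⁻⁶×68×310 = 0.9772 mm.
Since the ends are fixed, an axial force P builds up, equal in every segment, with P · Σ Lᵢ/(AᵢEᵢ) = δ_free.
Σ Lᵢ/(AᵢEᵢ) = 425/(2000×121×10³) + 310/(550×69×10³) = 9.925×10⁻⁶ mm/N.
P = 0.9772 / 9.925×10⁻⁶ = 98460 N = 98.46 kN, tensile.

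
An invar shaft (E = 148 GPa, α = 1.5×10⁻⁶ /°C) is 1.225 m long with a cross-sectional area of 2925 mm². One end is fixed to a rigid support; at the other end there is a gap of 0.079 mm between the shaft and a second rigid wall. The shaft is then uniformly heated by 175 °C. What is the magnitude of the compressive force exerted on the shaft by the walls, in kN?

P ≈ 85.7 kN

Unrestrained expansion: δ_free = αΔT L = 1.5×10⁻⁶ × 175 × 1225 = 0.3216 mm.
After closing the 0.079 mm clearance, 0.3216 − 0.079 = 0.2426 mm of expansion remains to be suppressed by the wall.
Compatibility: PL/(AE) = 0.2426 mm, so σ = P/A = E × (0.2426/1225) = 29.31 MPa.
P = σA = 29.31 × 2925 = 85.72 kN.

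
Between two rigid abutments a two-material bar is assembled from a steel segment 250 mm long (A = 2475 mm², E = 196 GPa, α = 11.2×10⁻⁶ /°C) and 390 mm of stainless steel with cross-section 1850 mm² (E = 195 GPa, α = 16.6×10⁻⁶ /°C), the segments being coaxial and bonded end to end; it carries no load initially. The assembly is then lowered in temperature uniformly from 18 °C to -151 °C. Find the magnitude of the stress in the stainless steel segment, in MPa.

Free thermal contraction of the whole bar: Σ αᵢΔT Lᵢ = 11.2×10⁻⁶×169×250 + 16.6×10⁻⁶×169×390 = 1.567 mm.
The rigid supports impose zero overall length change; the single axial force P common to all segments must satisfy P Σ Lᵢ/(AᵢEᵢ) = δ_free.
The series flexibility is Σ Lᵢ/(AᵢEᵢ) = 250/(2475×196×10³) + 390/(1850×195×10³) = 1.596×10⁻⁶ mm/N.
So P = 1.567 / 1.596×10⁻⁶ = 981.8 kN, tensile.
σ_{stainless steel} = P / A = 981800 / 1850 = 530.7 MPa.

σ ≈ 531 MPa (tensile)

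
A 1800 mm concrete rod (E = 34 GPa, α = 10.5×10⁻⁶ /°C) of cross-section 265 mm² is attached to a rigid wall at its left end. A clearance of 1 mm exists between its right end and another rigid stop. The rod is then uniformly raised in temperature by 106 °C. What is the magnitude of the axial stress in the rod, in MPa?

σ ≈ 19 MPa (compressive)

If the wall were absent the rod would grow by αΔT L = 10.5×10⁻⁶ × 106 × 1800 = 2.003 mm.
This exceeds the 1 mm gap, so the wall pushes back. The portion of expansion that must be recovered elastically is δ_free − gap = 2.003 − 1 = 1.003 mm.
That suppressed elongation corresponds to σ = E·Δ/L = 34×10³ × 1.003/1800 = 18.95 MPa.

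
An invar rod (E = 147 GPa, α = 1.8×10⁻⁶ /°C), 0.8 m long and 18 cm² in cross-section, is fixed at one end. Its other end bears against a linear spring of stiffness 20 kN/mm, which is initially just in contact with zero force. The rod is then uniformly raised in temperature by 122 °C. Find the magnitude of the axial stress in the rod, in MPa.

The unrestrained thermal change is αΔT L = 1.8×10⁻⁶ × 122 × 800 = 0.1757 mm.
Let P be the compressive force at the spring. The rod shortens elastically by PL/(AE) and the spring compresses by P/k; together these equal δ_free.
P [ L/(AE) + 1/k ] = δ_free → P [ 800/(1800×147×10³) + 1/(20×10³) ] = 0.1757.
P = 0.1757 / 5.302×10⁻⁵ = 3313 N.
σ = P/A = 3313/1800 = 1.841 MPa.

σ ≈ 1.84 MPa (compressive)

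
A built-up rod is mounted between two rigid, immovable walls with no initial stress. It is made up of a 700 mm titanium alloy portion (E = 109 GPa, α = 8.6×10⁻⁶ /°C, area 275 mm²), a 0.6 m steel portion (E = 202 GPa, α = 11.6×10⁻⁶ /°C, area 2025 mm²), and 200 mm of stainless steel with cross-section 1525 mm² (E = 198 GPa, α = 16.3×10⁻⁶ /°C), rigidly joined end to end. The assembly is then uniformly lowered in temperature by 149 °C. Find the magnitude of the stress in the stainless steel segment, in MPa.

With the walls removed the bar would change length by δ_free = Σ αᵢΔT Lᵢ = 8.6×10⁻⁶×149×700 + 11.6×10⁻⁶×149×600 + 16.3×10⁻⁶×149×200 = 2.42 mm.
The walls prevent any net length change, so an axial force P (same in every segment) develops. Compatibility: P · Σ Lᵢ/(AᵢEᵢ) = δ_free.
The series flexibility is Σ Lᵢ/(AᵢEᵢ) = 700/(275×109×10³) + 600/(2025×202×10³) + 200/(1525×198×10³) = 2.548×10⁻⁵ mm/N.
So P = 2.42 / 2.548×10⁻⁵ = 94.96 kN, tensile.
σ_{stainless steel} = P / A = 94960 / 1525 = 62.27 MPa.

σ ≈ 62.3 MPa (tensile)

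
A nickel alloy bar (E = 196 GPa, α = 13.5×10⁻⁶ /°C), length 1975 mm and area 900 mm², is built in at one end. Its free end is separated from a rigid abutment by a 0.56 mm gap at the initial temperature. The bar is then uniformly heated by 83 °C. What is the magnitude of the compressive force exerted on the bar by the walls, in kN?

Free thermal elongation = αΔT L = 13.5×10⁻⁶ × 83 × 1975 = 2.213 mm.
The gap closes (δ_free > 0.56 mm) and the wall then resists a further 2.213 − 0.56 = 1.653 mm of expansion.
Compatibility: PL/(AE) = 1.653 mm, so σ = P/A = E × (1.653/1975) = 164 MPa.
P = σA = 164 × 900 = 147.6 kN.

P ≈ 148 kN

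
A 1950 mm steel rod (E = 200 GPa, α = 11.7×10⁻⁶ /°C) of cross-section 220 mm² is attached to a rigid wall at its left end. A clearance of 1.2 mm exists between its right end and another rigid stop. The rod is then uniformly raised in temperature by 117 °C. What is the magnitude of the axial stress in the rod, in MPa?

σ ≈ 151 MPa (compressive)

Unrestrained expansion: δ_free = αΔT L = 11.7×10⁻⁶ × 117 × 1950 = 2.669 mm.
This exceeds the 1.2 mm gap, so the wall pushes back. The portion of expansion that must be recovered elastically is δ_free − gap = 2.669 − 1.2 = 1.469 mm.
That suppressed elongation corresponds to σ = E·Δ/L = 200×10³ × 1.469/1950 = 150.7 MPa.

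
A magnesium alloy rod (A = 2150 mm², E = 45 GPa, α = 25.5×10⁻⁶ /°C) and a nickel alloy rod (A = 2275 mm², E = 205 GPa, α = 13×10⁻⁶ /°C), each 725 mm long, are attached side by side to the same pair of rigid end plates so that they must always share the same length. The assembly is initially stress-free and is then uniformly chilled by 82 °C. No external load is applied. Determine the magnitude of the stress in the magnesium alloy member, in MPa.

σ ≈ 38.2 MPa (tensile)

Equilibrium of a rigid end plate with no external load gives equal and opposite internal forces ±P in the two members. Since α_{magnesium alloy} > α_{nickel alloy}, cooling drives the magnesium alloy into tension and the nickel alloy into compression.
Equating the net (thermal + elastic) strains gives |α₁ − α₂|·ΔT = P·[1/(A₁E₁) + 1/(A₂E₂)].
|α₁ − α₂|·ΔT = 12.5×10⁻⁶ × 82 = 0.001025.
1/(A₁E₁) + 1/(A₂E₂) = 1/(2150×45×10³) + 1/(2275×205×10³) = 1.248×10⁻⁸ N⁻¹.
So P = 0.001025 / 1.248×10⁻⁸ = 82.13 kN.
σ_{magnesium alloy} = P/A₁ = 82130/2150 = 38.2 MPa, tensile.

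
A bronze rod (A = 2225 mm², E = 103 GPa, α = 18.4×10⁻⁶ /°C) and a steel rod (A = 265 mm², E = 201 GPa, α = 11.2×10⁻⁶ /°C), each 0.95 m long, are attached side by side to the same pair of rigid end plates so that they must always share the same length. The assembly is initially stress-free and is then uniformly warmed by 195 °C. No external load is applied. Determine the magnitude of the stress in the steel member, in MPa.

Both members must finish at the same length. With the larger α, the bronze tends to over-expand; the plates restrain it, putting the bronze in compression and the steel in tension. With no external load the two internal forces are equal and opposite, magnitude P.
Setting the final lengths equal and cancelling L: (α₁ − α₂)ΔT = P/(A₁E₁) + P/(A₂E₂).
|α₁ − α₂|·ΔT = 7.2×10⁻⁶ × 195 = 0.001404.
1/(A₁E₁) + 1/(A₂E₂) = 1/(2225×103×10³) + 1/(265×201×10³) = 2.314×10⁻⁸ N⁻¹.
So P = 0.001404 / 2.314×10⁻⁸ = 60.68 kN.
σ_{steel} = P/A₂ = 60680/265 = 229 MPa, tensile.

σ ≈ 229 MPa (tensile)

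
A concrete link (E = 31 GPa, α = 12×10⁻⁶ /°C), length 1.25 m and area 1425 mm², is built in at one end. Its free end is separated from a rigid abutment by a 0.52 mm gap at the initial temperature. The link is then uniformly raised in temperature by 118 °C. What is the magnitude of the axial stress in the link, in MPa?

If the wall were absent the link would grow by αΔT L = 12×10⁻⁶ × 118 × 1250 = 1.77 mm.
After closing the 0.52 mm clearance, 1.77 − 0.52 = 1.25 mm of expansion remains to be suppressed by the wall.
So σ = E(δ_free − g)/L = 31×10³ × 1.25/1250 = 31 MPa.

σ ≈ 31 MPa (compressive)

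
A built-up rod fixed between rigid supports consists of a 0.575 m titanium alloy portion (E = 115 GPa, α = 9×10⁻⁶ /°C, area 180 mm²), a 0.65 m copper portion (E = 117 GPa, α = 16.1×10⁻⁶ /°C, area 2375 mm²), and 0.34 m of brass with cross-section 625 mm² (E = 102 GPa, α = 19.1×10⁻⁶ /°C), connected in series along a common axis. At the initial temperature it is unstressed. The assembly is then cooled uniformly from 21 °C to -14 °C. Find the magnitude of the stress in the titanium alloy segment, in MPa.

With the walls removed the bar would change length by δ_free = Σ αᵢΔT Lᵢ = 9×10⁻⁶×35×575 + 16.1×10⁻⁶×35×650 + 19.1×10⁻⁶×35×340 = 0.7747 mm.
Since the ends are fixed, an axial force P builds up, equal in every segment, with P · Σ Lᵢ/(AᵢEᵢ) = δ_free.
Σ Lᵢ/(AᵢEᵢ) = 575/(180×115×10³) + 650/(2375×117×10³) + 340/(625×102×10³) = 3.545×10⁻⁵ mm/N.
Hence P = δ_free / Σ(L/AE) = 0.7747/3.545×10⁻⁵ = 21.85 kN (tensile).
σ_{titanium alloy} = P / A = 21850 / 180 = 121.4 MPa.

σ ≈ 121 MPa (tensile)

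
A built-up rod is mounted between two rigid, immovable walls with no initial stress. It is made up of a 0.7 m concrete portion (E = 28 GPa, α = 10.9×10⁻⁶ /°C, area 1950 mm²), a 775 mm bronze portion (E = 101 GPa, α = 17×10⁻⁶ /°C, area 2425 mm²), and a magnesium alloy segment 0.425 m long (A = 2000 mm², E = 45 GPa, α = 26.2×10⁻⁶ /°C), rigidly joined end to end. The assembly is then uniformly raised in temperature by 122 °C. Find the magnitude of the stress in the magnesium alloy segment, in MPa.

σ ≈ 94.1 MPa (compressive)

If the supports were absent, the total length change would be Σ αᵢΔT Lᵢ = 10.9×10⁻⁶×122×700 + 17×10⁻⁶×122×775 + 26.2×10⁻⁶×122×425 = 3.897 mm.
The walls prevent any net length change, so an axial force P (same in every segment) develops. Compatibility: P · Σ Lᵢ/(AᵢEᵢ) = δ_free.
The series flexibility is Σ Lᵢ/(AᵢEᵢ) = 700/(1950×28×10³) + 775/(2425×101×10³) + 425/(2000×45×10³) = 2.071×10⁻⁵ mm/N.
So P = 3.897 / 2.071×10⁻⁵ = 188.2 kN, compressive.
σ_{magnesium alloy} = P / A = 188200 / 2000 = 94.09 MPa.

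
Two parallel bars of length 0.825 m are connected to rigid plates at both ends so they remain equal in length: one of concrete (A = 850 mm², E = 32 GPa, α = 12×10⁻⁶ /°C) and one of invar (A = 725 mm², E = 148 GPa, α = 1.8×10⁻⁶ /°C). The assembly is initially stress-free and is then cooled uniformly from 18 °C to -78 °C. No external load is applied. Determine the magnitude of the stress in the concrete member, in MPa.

Equilibrium of a rigid end plate with no external load gives equal and opposite internal forces ±P in the two members. Since α_{concrete} > α_{invar}, cooling drives the concrete into tension and the invar into compression.
Equating the net (thermal + elastic) strains gives |α₁ − α₂|·ΔT = P·[1/(A₁E₁) + 1/(A₂E₂)].
|α₁ − α₂|·ΔT = 10.2×10⁻⁶ × 96 = 0.0009792.
1/(A₁E₁) + 1/(A₂E₂) = 1/(850×32×10³) + 1/(725×148×10³) = 4.608×10⁻⁸ N⁻¹.
P = 0.0009792 / 4.608×10⁻⁸ = 21250 N = 21.25 kN.
σ_{concrete} = P/A₁ = 21250/850 = 25 MPa, tensile.

σ ≈ 25 MPa (tensile)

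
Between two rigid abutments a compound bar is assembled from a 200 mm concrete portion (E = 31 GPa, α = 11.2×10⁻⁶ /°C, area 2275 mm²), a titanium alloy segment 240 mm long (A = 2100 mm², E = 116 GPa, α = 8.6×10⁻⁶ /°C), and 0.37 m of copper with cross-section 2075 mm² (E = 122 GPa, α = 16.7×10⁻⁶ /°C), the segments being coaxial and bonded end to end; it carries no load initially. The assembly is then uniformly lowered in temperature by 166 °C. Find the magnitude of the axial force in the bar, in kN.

If the supports were absent, the total length change would be Σ αᵢΔT Lᵢ = 11.2×10⁻⁶×166×200 + 8.6×10⁻⁶×166×240 + 16.7×10⁻⁶×166×370 = 1.74 mm.
The rigid supports impose zero overall length change; the single axial force P common to all segments must satisfy P Σ Lᵢ/(AᵢEᵢ) = δ_free.
Σ Lᵢ/(AᵢEᵢ) = 200/(2275×31×10³) + 240/(2100×116×10³) + 370/(2075×122×10³) = 5.283×10⁻⁶ mm/N.
P = 1.74 / 5.283×10⁻⁶ = 329400 N = 329.4 kN, tensile.

P ≈ 329 kN (tensile)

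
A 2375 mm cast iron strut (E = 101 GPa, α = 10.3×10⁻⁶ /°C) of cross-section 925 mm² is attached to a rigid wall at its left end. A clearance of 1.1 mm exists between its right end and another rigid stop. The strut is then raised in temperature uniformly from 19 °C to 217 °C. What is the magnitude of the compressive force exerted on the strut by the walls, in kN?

P ≈ 147 kN

Free thermal elongation = αΔT L = 10.3×10⁻⁶ × 198 × 2375 = 4.844 mm.
The gap closes (δ_free > 1.1 mm) and the wall then resists a further 4.844 − 1.1 = 3.744 mm of expansion.
Compatibility: PL/(AE) = 3.744 mm, so σ = P/A = E × (3.744/2375) = 159.2 MPa.
P = σA = 159.2 × 925 = 147.3 kN.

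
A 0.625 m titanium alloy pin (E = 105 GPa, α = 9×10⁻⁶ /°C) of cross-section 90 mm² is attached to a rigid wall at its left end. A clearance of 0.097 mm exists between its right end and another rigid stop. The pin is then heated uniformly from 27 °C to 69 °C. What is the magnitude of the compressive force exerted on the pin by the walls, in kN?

P ≈ 2.11 kN

If the wall were absent the pin would grow by αΔT L = 9×10⁻⁶ × 42 × 625 = 0.2363 mm.
The gap closes (δ_free > 0.097 mm) and the wall then resists a further 0.2363 − 0.097 = 0.1393 mm of expansion.
So σ = E(δ_free − g)/L = 105×10³ × 0.1393/625 = 23.39 MPa.
Force on the wall = σA = 23.39 × 90 mm² = 2.105 kN.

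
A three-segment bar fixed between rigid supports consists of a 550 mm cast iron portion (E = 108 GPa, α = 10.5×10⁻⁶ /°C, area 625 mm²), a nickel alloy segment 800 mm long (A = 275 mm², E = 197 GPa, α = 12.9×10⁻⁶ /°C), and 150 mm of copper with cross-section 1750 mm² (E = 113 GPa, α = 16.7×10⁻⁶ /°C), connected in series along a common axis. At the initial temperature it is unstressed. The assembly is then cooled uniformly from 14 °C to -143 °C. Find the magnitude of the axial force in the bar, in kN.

With the walls removed the bar would change length by δ_free = Σ αᵢΔT Lᵢ = 10.5×10⁻⁶×157×550 + 12.9×10⁻⁶×157×800 + 16.7×10⁻⁶×157×150 = 2.92 mm.
The rigid supports impose zero overall length change; the single axial force P common to all segments must satisfy P Σ Lᵢ/(AᵢEᵢ) = δ_free.
The series flexibility is Σ Lᵢ/(AᵢEᵢ) = 550/(625×108×10³) + 800/(275×197×10³) + 150/(1750×113×10³) = 2.367×10⁻⁵ mm/N.
So P = 2.92 / 2.367×10⁻⁵ = 123.4 kN, tensile.

P ≈ 123 kN (tensile)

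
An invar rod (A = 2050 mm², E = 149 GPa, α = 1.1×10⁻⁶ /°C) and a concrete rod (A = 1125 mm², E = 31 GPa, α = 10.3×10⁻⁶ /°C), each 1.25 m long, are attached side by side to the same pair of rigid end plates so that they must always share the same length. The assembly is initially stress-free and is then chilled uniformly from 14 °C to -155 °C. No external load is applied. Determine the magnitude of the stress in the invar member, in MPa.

Both members must finish at the same length. With the larger α, the concrete tends to over-contract; the plates restrain it, putting the concrete in tension and the invar in compression. With no external load the two internal forces are equal and opposite, magnitude P.
Setting the final lengths equal and cancelling L: (α₁ − α₂)ΔT = P/(A₁E₁) + P/(A₂E₂).
|α₁ − α₂|·ΔT = 9.2×10⁻⁶ × 169 = 0.001555.
1/(A₁E₁) + 1/(A₂E₂) = 1/(2050×149×10³) + 1/(1125×31×10³) = 3.195×10⁻⁸ N⁻¹.
So P = 0.001555 / 3.195×10⁻⁸ = 48.67 kN.
σ_{invar} = P/A₁ = 48670/2050 = 23.74 MPa, compressive.

σ ≈ 23.7 MPa (compressive)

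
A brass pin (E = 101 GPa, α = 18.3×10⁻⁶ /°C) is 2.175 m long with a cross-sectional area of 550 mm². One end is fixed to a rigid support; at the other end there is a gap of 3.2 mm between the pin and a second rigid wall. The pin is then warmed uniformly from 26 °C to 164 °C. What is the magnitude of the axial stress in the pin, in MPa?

If the wall were absent the pin would grow by αΔT L = 18.3×10⁻⁶ × 138 × 2175 = 5.493 mm.
After closing the 3.2 mm clearance, 5.493 − 3.2 = 2.293 mm of expansion remains to be suppressed by the wall.
That suppressed elongation corresponds to σ = E·Δ/L = 101×10³ × 2.293/2175 = 106.5 MPa.

σ ≈ 106 MPa (compressive)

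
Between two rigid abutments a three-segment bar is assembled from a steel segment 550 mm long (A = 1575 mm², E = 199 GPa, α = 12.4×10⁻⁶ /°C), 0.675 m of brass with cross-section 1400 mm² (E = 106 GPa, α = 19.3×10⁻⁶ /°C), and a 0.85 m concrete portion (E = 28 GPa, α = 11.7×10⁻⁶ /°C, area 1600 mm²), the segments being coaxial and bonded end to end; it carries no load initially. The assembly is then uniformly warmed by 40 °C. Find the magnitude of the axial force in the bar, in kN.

P ≈ 47.1 kN (compressive)

Free thermal expansion of the whole bar: Σ αᵢΔT Lᵢ = 12.4×10⁻⁶×40×550 + 19.3×10⁻⁶×40×675 + 11.7×10⁻⁶×40×850 = 1.192 mm.
Since the ends are fixed, an axial force P builds up, equal in every segment, with P · Σ Lᵢ/(AᵢEᵢ) = δ_free.
Σ Lᵢ/(AᵢEᵢ) = 550/(1575×199×10³) + 675/(1400×106×10³) + 850/(1600×28×10³) = 2.528×10⁻⁵ mm/N.
P = 1.192 / 2.528×10⁻⁵ = 47150 N = 47.15 kN, compressive.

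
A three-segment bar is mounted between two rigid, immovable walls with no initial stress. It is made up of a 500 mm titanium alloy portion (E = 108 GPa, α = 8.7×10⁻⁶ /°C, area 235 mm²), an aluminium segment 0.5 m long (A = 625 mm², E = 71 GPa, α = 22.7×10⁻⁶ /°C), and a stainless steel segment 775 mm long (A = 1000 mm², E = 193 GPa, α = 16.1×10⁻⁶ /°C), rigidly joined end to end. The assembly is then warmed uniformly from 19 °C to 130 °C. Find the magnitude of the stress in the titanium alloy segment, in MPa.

With the walls removed the bar would change length by δ_free = Σ αᵢΔT Lᵢ = 8.7×10⁻⁶×111×500 + 22.7×10⁻⁶×111×500 + 16.1×10⁻⁶×111×775 = 3.128 mm.
The rigid supports impose zero overall length change; the single axial force P common to all segments must satisfy P Σ Lᵢ/(AᵢEᵢ) = δ_free.
The series flexibility is Σ Lᵢ/(AᵢEᵢ) = 500/(235×108×10³) + 500/(625×71×10³) + 775/(1000×193×10³) = 3.498×10⁻⁵ mm/N.
Hence P = δ_free / Σ(L/AE) = 3.128/3.498×10⁻⁵ = 89.4 kN (compressive).
σ_{titanium alloy} = P / A = 89400 / 235 = 380.4 MPa.

σ ≈ 380 MPa (compressive)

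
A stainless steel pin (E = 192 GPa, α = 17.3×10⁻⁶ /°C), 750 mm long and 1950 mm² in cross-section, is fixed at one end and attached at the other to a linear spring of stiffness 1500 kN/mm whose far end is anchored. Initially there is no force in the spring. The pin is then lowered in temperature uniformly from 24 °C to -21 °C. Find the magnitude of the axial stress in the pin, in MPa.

If the spring were absent the pin would shorten by αΔT L = 17.3×10⁻⁶ × 45 × 750 = 0.5839 mm.
With a force P in the spring, the elastic change of the pin is PL/(AE) and that of the spring is P/k; compatibility requires their sum to equal δ_free.
So P = δ_free / [L/(AE) + 1/k] = 0.5839 / [ 750/(1950×192×10³) + 1/(1500×10³) ].
P = 0.5839 / 2.67×10⁻⁶ = 218700 N.
σ = P/A = 218700/1950 = 112.1 MPa.

σ ≈ 112 MPa (tensile)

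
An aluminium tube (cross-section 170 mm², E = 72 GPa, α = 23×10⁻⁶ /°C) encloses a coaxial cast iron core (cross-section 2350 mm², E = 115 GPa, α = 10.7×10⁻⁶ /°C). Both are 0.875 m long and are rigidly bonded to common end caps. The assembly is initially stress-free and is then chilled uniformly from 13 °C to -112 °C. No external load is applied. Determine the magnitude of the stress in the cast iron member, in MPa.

Equilibrium of a rigid end plate with no external load gives equal and opposite internal forces ±P in the two members. Since α_{aluminium} > α_{cast iron}, cooling drives the aluminium into tension and the cast iron into compression.
Equating the net (thermal + elastic) strains gives |α₁ − α₂|·ΔT = P·[1/(A₁E₁) + 1/(A₂E₂)].
|α₁ − α₂|·ΔT = 12.3×10⁻⁶ × 125 = 0.001538.
1/(A₁E₁) + 1/(A₂E₂) = 1/(170×72×10³) + 1/(2350×115×10³) = 8.54×10⁻⁸ N⁻¹.
P = 0.001538 / 8.54×10⁻⁸ = 18000 N = 18 kN.
σ_{cast iron} = P/A₂ = 18000/2350 = 7.661 MPa, compressive.

σ ≈ 7.66 MPa (compressive)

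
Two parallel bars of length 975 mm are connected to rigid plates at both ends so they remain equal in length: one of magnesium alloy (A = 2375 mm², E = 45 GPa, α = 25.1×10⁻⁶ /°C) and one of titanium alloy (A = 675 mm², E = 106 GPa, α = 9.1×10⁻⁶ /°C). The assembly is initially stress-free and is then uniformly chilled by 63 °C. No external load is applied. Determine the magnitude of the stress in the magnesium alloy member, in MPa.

σ ≈ 18.2 MPa (tensile)

Both members must finish at the same length. With the larger α, the magnesium alloy tends to over-contract; the plates restrain it, putting the magnesium alloy in tension and the titanium alloy in compression. With no external load the two internal forces are equal and opposite, magnitude P.
Compatibility of the two members (thermal + elastic change equal): (α₁ − α₂)ΔT = P·[1/(A₁E₁) + 1/(A₂E₂)].
|α₁ − α₂|·ΔT = 16×10⁻⁶ × 63 = 0.001008.
1/(A₁E₁) + 1/(A₂E₂) = 1/(2375×45×10³) + 1/(675×106×10³) = 2.333×10⁻⁸ N⁻¹.
P = 0.001008 / 2.333×10⁻⁸ = 43200 N = 43.2 kN.
σ_{magnesium alloy} = P/A₁ = 43200/2375 = 18.19 MPa, tensile.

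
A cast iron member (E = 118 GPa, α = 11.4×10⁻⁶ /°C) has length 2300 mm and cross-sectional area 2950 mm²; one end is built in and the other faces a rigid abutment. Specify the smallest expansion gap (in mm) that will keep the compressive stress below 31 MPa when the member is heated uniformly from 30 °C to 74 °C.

With no wall the member would lengthen by αΔT L = 11.4×10⁻⁶ × 44 × 2300 = 1.154 mm.
A stress of 31 MPa corresponds to the wall pushing the member back by σL/E = 31×2300/(118×10³) = 0.6042 mm.
The gap must absorb the remainder: g_min = 1.154 − 0.6042 = 0.5494 mm.

g ≈ 0.549 mm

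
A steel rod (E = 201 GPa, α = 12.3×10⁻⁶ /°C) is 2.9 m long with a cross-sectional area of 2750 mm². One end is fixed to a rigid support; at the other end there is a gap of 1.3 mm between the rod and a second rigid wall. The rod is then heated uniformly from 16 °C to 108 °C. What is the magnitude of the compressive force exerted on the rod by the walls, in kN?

Free thermal elongation = αΔT L = 12.3×10⁻⁶ × 92 × 2900 = 3.282 mm.
The gap closes (δ_free > 1.3 mm) and the wall then resists a further 3.282 − 1.3 = 1.982 mm of expansion.
That suppressed elongation corresponds to σ = E·Δ/L = 201×10³ × 1.982/2900 = 137.3 MPa.
P = σA = 137.3 × 2750 = 377.7 kN.

P ≈ 378 kN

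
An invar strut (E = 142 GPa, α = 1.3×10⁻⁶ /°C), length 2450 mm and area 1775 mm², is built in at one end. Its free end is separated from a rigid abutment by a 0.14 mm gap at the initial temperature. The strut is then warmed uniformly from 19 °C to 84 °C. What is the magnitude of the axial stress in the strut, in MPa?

Unrestrained expansion: δ_free = αΔT L = 1.3×10⁻⁶ × 65 × 2450 = 0.207 mm.
This exceeds the 0.14 mm gap, so the wall pushes back. The portion of expansion that must be recovered elastically is δ_free − gap = 0.207 − 0.14 = 0.06703 mm.
So σ = E(δ_free − g)/L = 142×10³ × 0.06703/2450 = 3.885 MPa.

σ ≈ 3.88 MPa (compressive)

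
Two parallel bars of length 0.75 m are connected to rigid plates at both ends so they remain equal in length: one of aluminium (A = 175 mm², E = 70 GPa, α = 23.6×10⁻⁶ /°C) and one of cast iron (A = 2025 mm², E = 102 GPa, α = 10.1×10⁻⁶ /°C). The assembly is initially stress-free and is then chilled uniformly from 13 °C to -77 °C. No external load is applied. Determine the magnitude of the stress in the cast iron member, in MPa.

σ ≈ 6.94 MPa (compressive)

Equilibrium of a rigid end plate with no external load gives equal and opposite internal forces ±P in the two members. Since α_{aluminium} > α_{cast iron}, cooling drives the aluminium into tension and the cast iron into compression.
Compatibility of the two members (thermal + elastic change equal): (α₁ − α₂)ΔT = P·[1/(A₁E₁) + 1/(A₂E₂)].
|α₁ − α₂|·ΔT = 13.5×10⁻⁶ × 90 = 0.001215.
1/(A₁E₁) + 1/(A₂E₂) = 1/(175×70×10³) + 1/(2025×102×10³) = 8.647×10⁻⁸ N⁻¹.
So P = 0.001215 / 8.647×10⁻⁸ = 14.05 kN.
σ_{cast iron} = P/A₂ = 14050/2025 = 6.938 MPa, compressive.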